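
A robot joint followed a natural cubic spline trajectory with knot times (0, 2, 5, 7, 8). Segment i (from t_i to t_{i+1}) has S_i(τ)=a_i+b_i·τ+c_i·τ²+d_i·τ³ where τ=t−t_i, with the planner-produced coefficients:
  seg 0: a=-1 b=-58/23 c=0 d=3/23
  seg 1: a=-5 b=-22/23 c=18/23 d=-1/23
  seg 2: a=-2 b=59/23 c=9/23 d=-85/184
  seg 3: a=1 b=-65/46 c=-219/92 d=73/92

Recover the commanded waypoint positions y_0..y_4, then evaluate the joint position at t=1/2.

y_0=-1 y_1=-5 y_2=-2 y_3=1 y_4=-2
S(1/2) = -413/184

y_0 = S_0(0) = a_0 = -1
y_1 = S_1(0) = a_1 = -5
y_2 = S_2(0) = a_2 = -2
y_3 = S_3(0) = a_3 = 1
y_4 = S_3(1) = -2
t_q=1/2 is in segment 0 (τ=1/2); S_0(τ)=-413/184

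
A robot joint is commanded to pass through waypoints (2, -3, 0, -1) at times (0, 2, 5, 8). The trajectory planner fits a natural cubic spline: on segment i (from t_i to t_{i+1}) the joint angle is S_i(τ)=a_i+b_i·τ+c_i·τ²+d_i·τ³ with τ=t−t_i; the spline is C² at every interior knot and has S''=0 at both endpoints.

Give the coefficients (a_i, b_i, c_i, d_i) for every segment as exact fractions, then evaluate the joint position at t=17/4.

Δ: Δ0=-5/2, Δ1=1, Δ2=-1/3
row 1: diag=10, rhs=21; c'=3/10, d'=21/10
row 2: denom=12−3·3/10=111/10; d'=(-8−3·21/10)/(111/10)=-143/111
back: M2=-143/111
back: M1=21/10−3/10·-143/111=92/37
M: M0=0, M1=92/37, M2=-143/111, M3=0
seg 0: a=2, c=M0/2=0, d=(M1−M0)/(6·2)=23/111, b=Δ0−h0·(2M0+M1)/6=-739/222
seg 1: a=-3, c=M1/2=46/37, d=(M2−M1)/(6·3)=-419/1998, b=Δ1−h1·(2M1+M2)/6=-187/222
seg 2: a=0, c=M2/2=-143/222, d=(M3−M2)/(6·3)=143/1998, b=Δ2−h2·(2M2+M3)/6=106/111
t_q=17/4 → seg 1, τ=9/4; S=-3+-187/222·τ+46/37·τ²+-419/1998·τ³=-4689/4736

  seg 0: a=2 b=-739/222 c=0 d=23/111
  seg 1: a=-3 b=-187/222 c=46/37 d=-419/1998
  seg 2: a=0 b=106/111 c=-143/222 d=143/1998
S(17/4) = -4689/4736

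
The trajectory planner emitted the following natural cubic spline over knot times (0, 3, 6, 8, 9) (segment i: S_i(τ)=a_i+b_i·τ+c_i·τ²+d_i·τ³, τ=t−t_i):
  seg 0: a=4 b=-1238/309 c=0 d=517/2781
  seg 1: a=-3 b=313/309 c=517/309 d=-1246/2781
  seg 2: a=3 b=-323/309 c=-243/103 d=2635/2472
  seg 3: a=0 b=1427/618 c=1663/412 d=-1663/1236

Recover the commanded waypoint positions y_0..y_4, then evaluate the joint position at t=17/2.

y_0=4 y_1=-3 y_2=3 y_3=0 y_4=5
S(17/2) = 6577/3296

y_0 = S_0(0) = a_0 = 4
y_1 = S_1(0) = a_1 = -3
y_2 = S_2(0) = a_2 = 3
y_3 = S_3(0) = a_3 = 0
y_4 = S_3(1) = 5
t_q=17/2 is in segment 3 (τ=1/2); S_3(τ)=6577/3296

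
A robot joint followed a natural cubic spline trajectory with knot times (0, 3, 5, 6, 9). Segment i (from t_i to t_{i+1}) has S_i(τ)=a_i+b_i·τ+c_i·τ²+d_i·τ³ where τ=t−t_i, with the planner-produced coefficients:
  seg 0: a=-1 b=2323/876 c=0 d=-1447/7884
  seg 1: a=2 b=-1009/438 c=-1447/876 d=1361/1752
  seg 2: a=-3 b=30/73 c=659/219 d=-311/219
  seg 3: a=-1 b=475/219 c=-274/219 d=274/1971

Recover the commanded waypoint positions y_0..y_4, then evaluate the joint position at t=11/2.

y_0=-1 y_1=2 y_2=-3 y_3=-1 y_4=-2
S(11/2) = -3889/1752

y_0 = S_0(0) = a_0 = -1
y_1 = S_1(0) = a_1 = 2
y_2 = S_2(0) = a_2 = -3
y_3 = S_3(0) = a_3 = -1
y_4 = S_3(3) = -2
t_q=11/2 is in segment 2 (τ=1/2); S_2(τ)=-3889/1752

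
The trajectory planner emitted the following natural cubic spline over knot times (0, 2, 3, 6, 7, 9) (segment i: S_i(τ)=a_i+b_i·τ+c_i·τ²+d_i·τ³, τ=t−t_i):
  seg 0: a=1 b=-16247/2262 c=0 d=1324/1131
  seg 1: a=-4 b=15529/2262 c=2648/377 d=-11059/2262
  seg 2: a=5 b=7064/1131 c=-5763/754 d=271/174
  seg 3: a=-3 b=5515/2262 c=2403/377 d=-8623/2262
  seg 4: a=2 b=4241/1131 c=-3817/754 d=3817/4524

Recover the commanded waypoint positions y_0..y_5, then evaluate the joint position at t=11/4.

y_0=1 y_1=-4 y_2=5 y_3=-3 y_4=2 y_5=-4
S(11/4) = 146565/48256

y_0 = S_0(0) = a_0 = 1
y_1 = S_1(0) = a_1 = -4
y_2 = S_2(0) = a_2 = 5
y_3 = S_3(0) = a_3 = -3
y_4 = S_4(0) = a_4 = 2
y_5 = S_4(2) = -4
t_q=11/4 is in segment 1 (τ=3/4); S_1(τ)=146565/48256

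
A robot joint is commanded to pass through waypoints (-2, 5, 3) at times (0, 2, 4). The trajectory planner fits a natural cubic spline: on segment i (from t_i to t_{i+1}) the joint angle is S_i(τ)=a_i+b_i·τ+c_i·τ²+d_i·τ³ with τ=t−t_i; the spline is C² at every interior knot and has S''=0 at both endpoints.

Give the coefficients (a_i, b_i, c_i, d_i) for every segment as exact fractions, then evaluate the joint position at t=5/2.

Δ: Δ0=7/2, Δ1=-1
row 1: diag=8, rhs=-27; c'=1/4, d'=-27/8
back: M1=-27/8
M: M0=0, M1=-27/8, M2=0
seg 0: a=-2, c=M0/2=0, d=(M1−M0)/(6·2)=-9/32, b=Δ0−h0·(2M0+M1)/6=37/8
seg 1: a=5, c=M1/2=-27/16, d=(M2−M1)/(6·2)=9/32, b=Δ1−h1·(2M1+M2)/6=5/4
t_q=5/2 → seg 1, τ=1/2; S=5+5/4·τ+-27/16·τ²+9/32·τ³=1341/256

  seg 0: a=-2 b=37/8 c=0 d=-9/32
  seg 1: a=5 b=5/4 c=-27/16 d=9/32
S(5/2) = 1341/256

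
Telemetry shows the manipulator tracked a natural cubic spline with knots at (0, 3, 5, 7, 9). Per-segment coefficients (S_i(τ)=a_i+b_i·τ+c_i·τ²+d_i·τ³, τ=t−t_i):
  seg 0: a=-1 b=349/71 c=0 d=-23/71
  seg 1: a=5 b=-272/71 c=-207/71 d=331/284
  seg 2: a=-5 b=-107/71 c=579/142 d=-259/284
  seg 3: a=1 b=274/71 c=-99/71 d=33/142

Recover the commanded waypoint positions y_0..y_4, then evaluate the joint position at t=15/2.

y_0 = S_0(0) = a_0 = -1
y_1 = S_1(0) = a_1 = 5
y_2 = S_2(0) = a_2 = -5
y_3 = S_3(0) = a_3 = 1
y_4 = S_3(2) = 5
t_q=15/2 is in segment 3 (τ=1/2); S_3(τ)=2965/1136

y_0=-1 y_1=5 y_2=-5 y_3=1 y_4=5
S(15/2) = 2965/1136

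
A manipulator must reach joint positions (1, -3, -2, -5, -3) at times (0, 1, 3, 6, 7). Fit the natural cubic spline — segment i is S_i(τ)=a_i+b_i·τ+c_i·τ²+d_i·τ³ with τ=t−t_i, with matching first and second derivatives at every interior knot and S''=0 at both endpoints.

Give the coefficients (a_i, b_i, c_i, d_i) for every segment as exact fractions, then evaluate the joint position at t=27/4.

Δ: Δ0=-4, Δ1=1/2, Δ2=-1, Δ3=2
row 1: diag=6, rhs=27; c'=1/3, d'=9/2
row 2: denom=10−2·1/3=28/3; d'=(-9−2·9/2)/(28/3)=-27/14
row 3: denom=8−3·9/28=197/28; d'=(18−3·-27/14)/(197/28)=666/197
back: M3=666/197
back: M2=-27/14−9/28·666/197=-594/197
back: M1=9/2−1/3·-594/197=2169/394
M: M0=0, M1=2169/394, M2=-594/197, M3=666/197, M4=0
seg 0: a=1, c=M0/2=0, d=(M1−M0)/(6·1)=723/788, b=Δ0−h0·(2M0+M1)/6=-3875/788
seg 1: a=-3, c=M1/2=2169/788, d=(M2−M1)/(6·2)=-1119/1576, b=Δ1−h1·(2M1+M2)/6=-853/394
seg 2: a=-2, c=M2/2=-297/197, d=(M3−M2)/(6·3)=70/197, b=Δ2−h2·(2M2+M3)/6=64/197
seg 3: a=-5, c=M3/2=333/197, d=(M4−M3)/(6·1)=-111/197, b=Δ3−h3·(2M3+M4)/6=172/197
t_q=27/4 → seg 3, τ=3/4; S=-5+172/197·τ+333/197·τ²+-111/197·τ³=-45793/12608

  seg 0: a=1 b=-3875/788 c=0 d=723/788
  seg 1: a=-3 b=-853/394 c=2169/788 d=-1119/1576
  seg 2: a=-2 b=64/197 c=-297/197 d=70/197
  seg 3: a=-5 b=172/197 c=333/197 d=-111/197
S(27/4) = -45793/12608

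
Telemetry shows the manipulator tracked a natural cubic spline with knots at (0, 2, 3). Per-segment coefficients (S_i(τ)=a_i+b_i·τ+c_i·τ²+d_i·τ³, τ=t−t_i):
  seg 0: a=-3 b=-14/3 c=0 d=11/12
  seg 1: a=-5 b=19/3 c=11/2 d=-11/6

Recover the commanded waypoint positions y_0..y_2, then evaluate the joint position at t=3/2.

y_0=-3 y_1=-5 y_2=5
S(3/2) = -221/32

y_0 = S_0(0) = a_0 = -3
y_1 = S_1(0) = a_1 = -5
y_2 = S_1(1) = 5
t_q=3/2 is in segment 0 (τ=3/2); S_0(τ)=-221/32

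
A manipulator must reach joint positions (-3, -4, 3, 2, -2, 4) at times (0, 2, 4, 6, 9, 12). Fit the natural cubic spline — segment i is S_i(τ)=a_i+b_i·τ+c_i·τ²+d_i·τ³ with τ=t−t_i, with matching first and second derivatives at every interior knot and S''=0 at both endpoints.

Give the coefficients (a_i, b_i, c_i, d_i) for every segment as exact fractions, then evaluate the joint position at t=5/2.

Δ: Δ0=-1/2, Δ1=7/2, Δ2=-1/2, Δ3=-4/3, Δ4=2
row 1: diag=8, rhs=24; c'=1/4, d'=3
row 2: denom=8−2·1/4=15/2; d'=(-24−2·3)/(15/2)=-4
row 3: denom=10−2·4/15=142/15; d'=(-5−2·-4)/(142/15)=45/142
row 4: denom=12−3·45/142=1569/142; d'=(20−3·45/142)/(1569/142)=2705/1569
back: M4=2705/1569
back: M3=45/142−45/142·2705/1569=-120/523
back: M2=-4−4/15·-120/523=-2060/523
back: M1=3−1/4·-2060/523=2084/523
M: M0=0, M1=2084/523, M2=-2060/523, M3=-120/523, M4=2705/1569, M5=0
seg 0: a=-3, c=M0/2=0, d=(M1−M0)/(6·2)=521/1569, b=Δ0−h0·(2M0+M1)/6=-5737/3138
seg 1: a=-4, c=M1/2=1042/523, d=(M2−M1)/(6·2)=-1036/1569, b=Δ1−h1·(2M1+M2)/6=6767/3138
seg 2: a=3, c=M2/2=-1030/523, d=(M3−M2)/(6·2)=485/1569, b=Δ2−h2·(2M2+M3)/6=6911/3138
seg 3: a=2, c=M3/2=-60/523, d=(M4−M3)/(6·3)=3065/28242, b=Δ3−h3·(2M3+M4)/6=-6169/3138
seg 4: a=-2, c=M4/2=2705/3138, d=(M5−M4)/(6·3)=-2705/28242, b=Δ4−h4·(2M4+M5)/6=433/1569
t_q=5/2 → seg 1, τ=1/2; S=-4+6767/3138·τ+1042/523·τ²+-1036/1569·τ³=-5243/2092

  seg 0: a=-3 b=-5737/3138 c=0 d=521/1569
  seg 1: a=-4 b=6767/3138 c=1042/523 d=-1036/1569
  seg 2: a=3 b=6911/3138 c=-1030/523 d=485/1569
  seg 3: a=2 b=-6169/3138 c=-60/523 d=3065/28242
  seg 4: a=-2 b=433/1569 c=2705/3138 d=-2705/28242
S(5/2) = -5243/2092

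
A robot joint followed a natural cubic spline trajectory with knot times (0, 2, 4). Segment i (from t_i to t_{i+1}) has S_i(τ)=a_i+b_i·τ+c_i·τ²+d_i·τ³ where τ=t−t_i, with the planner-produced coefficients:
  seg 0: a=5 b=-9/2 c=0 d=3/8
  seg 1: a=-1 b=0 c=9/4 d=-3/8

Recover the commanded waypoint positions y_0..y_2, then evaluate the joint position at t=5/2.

y_0 = S_0(0) = a_0 = 5
y_1 = S_1(0) = a_1 = -1
y_2 = S_1(2) = 5
t_q=5/2 is in segment 1 (τ=1/2); S_1(τ)=-31/64

y_0=5 y_1=-1 y_2=5
S(5/2) = -31/64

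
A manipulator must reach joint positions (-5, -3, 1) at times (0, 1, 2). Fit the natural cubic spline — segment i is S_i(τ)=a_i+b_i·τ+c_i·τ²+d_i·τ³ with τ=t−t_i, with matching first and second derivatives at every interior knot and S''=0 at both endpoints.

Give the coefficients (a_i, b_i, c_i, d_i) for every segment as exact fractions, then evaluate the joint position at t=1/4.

Δ: Δ0=2, Δ1=4
row 1: diag=4, rhs=12; c'=1/4, d'=3
back: M1=3
M: M0=0, M1=3, M2=0
seg 0: a=-5, c=M0/2=0, d=(M1−M0)/(6·1)=1/2, b=Δ0−h0·(2M0+M1)/6=3/2
seg 1: a=-3, c=M1/2=3/2, d=(M2−M1)/(6·1)=-1/2, b=Δ1−h1·(2M1+M2)/6=3
t_q=1/4 → seg 0, τ=1/4; S=-5+3/2·τ+0·τ²+1/2·τ³=-591/128

  seg 0: a=-5 b=3/2 c=0 d=1/2
  seg 1: a=-3 b=3 c=3/2 d=-1/2
S(1/4) = -591/128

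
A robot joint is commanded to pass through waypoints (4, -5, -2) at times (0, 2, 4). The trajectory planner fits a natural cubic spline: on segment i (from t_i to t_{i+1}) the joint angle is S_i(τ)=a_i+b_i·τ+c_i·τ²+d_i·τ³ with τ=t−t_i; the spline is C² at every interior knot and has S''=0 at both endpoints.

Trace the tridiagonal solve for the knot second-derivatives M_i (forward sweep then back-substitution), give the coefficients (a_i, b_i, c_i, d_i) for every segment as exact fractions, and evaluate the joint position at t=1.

  seg 0: a=4 b=-6 c=0 d=3/8
  seg 1: a=-5 b=-3/2 c=9/4 d=-3/8
S(1) = -13/8

Δ: Δ0=-9/2, Δ1=3/2
row 1: diag=8, rhs=36; c'=1/4, d'=9/2
back: M1=9/2
M: M0=0, M1=9/2, M2=0
seg 0: a=4, c=M0/2=0, d=(M1−M0)/(6·2)=3/8, b=Δ0−h0·(2M0+M1)/6=-6
seg 1: a=-5, c=M1/2=9/4, d=(M2−M1)/(6·2)=-3/8, b=Δ1−h1·(2M1+M2)/6=-3/2
t_q=1 → seg 0, τ=1; S=4+-6·τ+0·τ²+3/8·τ³=-13/8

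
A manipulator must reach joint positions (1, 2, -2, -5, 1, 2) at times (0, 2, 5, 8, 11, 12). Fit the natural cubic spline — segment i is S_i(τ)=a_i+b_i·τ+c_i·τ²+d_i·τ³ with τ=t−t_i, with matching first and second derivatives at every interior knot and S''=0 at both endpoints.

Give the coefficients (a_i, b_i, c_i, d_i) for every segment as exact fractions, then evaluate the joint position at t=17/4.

  seg 0: a=1 b=5147/5958 c=0 d=-271/2979
  seg 1: a=2 b=-1357/5958 c=-542/993 d=3169/53622
  seg 2: a=-2 b=-5681/2979 c=-83/5958 d=5653/53622
  seg 3: a=-5 b=5099/5958 c=2785/2979 d=-9893/53622
  seg 4: a=1 b=4420/2979 c=-1441/1986 d=1441/5958
S(17/4) = -25527/42368

Δ: Δ0=1/2, Δ1=-4/3, Δ2=-1, Δ3=2, Δ4=1
row 1: diag=10, rhs=-11; c'=3/10, d'=-11/10
row 2: denom=12−3·3/10=111/10; d'=(2−3·-11/10)/(111/10)=53/111
row 3: denom=12−3·10/37=414/37; d'=(18−3·53/111)/(414/37)=613/414
row 4: denom=8−3·37/138=331/46; d'=(-6−3·613/414)/(331/46)=-1441/993
back: M4=-1441/993
back: M3=613/414−37/138·-1441/993=5570/2979
back: M2=53/111−10/37·5570/2979=-83/2979
back: M1=-11/10−3/10·-83/2979=-1084/993
M: M0=0, M1=-1084/993, M2=-83/2979, M3=5570/2979, M4=-1441/993, M5=0
seg 0: a=1, c=M0/2=0, d=(M1−M0)/(6·2)=-271/2979, b=Δ0−h0·(2M0+M1)/6=5147/5958
seg 1: a=2, c=M1/2=-542/993, d=(M2−M1)/(6·3)=3169/53622, b=Δ1−h1·(2M1+M2)/6=-1357/5958
seg 2: a=-2, c=M2/2=-83/5958, d=(M3−M2)/(6·3)=5653/53622, b=Δ2−h2·(2M2+M3)/6=-5681/2979
seg 3: a=-5, c=M3/2=2785/2979, d=(M4−M3)/(6·3)=-9893/53622, b=Δ3−h3·(2M3+M4)/6=5099/5958
seg 4: a=1, c=M4/2=-1441/1986, d=(M5−M4)/(6·1)=1441/5958, b=Δ4−h4·(2M4+M5)/6=4420/2979
t_q=17/4 → seg 1, τ=9/4; S=2+-1357/5958·τ+-542/993·τ²+3169/53622·τ³=-25527/42368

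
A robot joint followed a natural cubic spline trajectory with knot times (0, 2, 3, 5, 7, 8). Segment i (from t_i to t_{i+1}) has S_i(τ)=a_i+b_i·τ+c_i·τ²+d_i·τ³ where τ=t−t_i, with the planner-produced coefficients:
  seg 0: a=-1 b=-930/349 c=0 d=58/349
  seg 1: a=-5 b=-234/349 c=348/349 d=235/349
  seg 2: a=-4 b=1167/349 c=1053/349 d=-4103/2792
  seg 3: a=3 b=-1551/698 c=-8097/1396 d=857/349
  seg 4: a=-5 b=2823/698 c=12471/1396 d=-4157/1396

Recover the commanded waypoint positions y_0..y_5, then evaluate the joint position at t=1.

y_0=-1 y_1=-5 y_2=-4 y_3=3 y_4=-5 y_5=5
S(1) = -1221/349

y_0 = S_0(0) = a_0 = -1
y_1 = S_1(0) = a_1 = -5
y_2 = S_2(0) = a_2 = -4
y_3 = S_3(0) = a_3 = 3
y_4 = S_4(0) = a_4 = -5
y_5 = S_4(1) = 5
t_q=1 is in segment 0 (τ=1); S_0(τ)=-1221/349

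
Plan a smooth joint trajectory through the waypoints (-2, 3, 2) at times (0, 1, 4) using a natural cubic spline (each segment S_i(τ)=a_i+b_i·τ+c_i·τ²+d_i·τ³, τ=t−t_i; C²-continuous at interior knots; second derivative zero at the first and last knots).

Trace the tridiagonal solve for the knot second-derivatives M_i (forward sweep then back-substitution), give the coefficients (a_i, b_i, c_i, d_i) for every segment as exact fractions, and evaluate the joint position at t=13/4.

  seg 0: a=-2 b=17/3 c=0 d=-2/3
  seg 1: a=3 b=11/3 c=-2 d=2/9
S(13/4) = 117/32

Δ: Δ0=5, Δ1=-1/3
row 1: diag=8, rhs=-32; c'=3/8, d'=-4
back: M1=-4
M: M0=0, M1=-4, M2=0
seg 0: a=-2, c=M0/2=0, d=(M1−M0)/(6·1)=-2/3, b=Δ0−h0·(2M0+M1)/6=17/3
seg 1: a=3, c=M1/2=-2, d=(M2−M1)/(6·3)=2/9, b=Δ1−h1·(2M1+M2)/6=11/3
t_q=13/4 → seg 1, τ=9/4; S=3+11/3·τ+-2·τ²+2/9·τ³=117/32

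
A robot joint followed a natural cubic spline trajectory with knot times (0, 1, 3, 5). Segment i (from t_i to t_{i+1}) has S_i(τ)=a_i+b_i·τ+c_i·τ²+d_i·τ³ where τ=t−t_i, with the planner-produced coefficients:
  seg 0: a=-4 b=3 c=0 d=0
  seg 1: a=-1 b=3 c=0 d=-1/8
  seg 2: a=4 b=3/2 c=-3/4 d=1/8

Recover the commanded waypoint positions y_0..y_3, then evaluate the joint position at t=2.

y_0 = S_0(0) = a_0 = -4
y_1 = S_1(0) = a_1 = -1
y_2 = S_2(0) = a_2 = 4
y_3 = S_2(2) = 5
t_q=2 is in segment 1 (τ=1); S_1(τ)=15/8

y_0=-4 y_1=-1 y_2=4 y_3=5
S(2) = 15/8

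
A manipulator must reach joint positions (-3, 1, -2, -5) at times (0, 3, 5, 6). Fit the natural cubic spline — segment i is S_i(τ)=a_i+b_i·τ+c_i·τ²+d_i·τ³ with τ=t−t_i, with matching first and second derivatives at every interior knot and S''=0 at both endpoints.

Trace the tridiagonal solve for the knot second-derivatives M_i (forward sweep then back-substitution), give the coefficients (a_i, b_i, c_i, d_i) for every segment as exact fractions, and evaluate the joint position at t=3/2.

  seg 0: a=-3 b=25/12 c=0 d=-1/12
  seg 1: a=1 b=-1/6 c=-3/4 d=1/24
  seg 2: a=-2 b=-8/3 c=-1/2 d=1/6
S(3/2) = -5/32

Δ: Δ0=4/3, Δ1=-3/2, Δ2=-3
row 1: diag=10, rhs=-17; c'=1/5, d'=-17/10
row 2: denom=6−2·1/5=28/5; d'=(-9−2·-17/10)/(28/5)=-1
back: M2=-1
back: M1=-17/10−1/5·-1=-3/2
M: M0=0, M1=-3/2, M2=-1, M3=0
seg 0: a=-3, c=M0/2=0, d=(M1−M0)/(6·3)=-1/12, b=Δ0−h0·(2M0+M1)/6=25/12
seg 1: a=1, c=M1/2=-3/4, d=(M2−M1)/(6·2)=1/24, b=Δ1−h1·(2M1+M2)/6=-1/6
seg 2: a=-2, c=M2/2=-1/2, d=(M3−M2)/(6·1)=1/6, b=Δ2−h2·(2M2+M3)/6=-8/3
t_q=3/2 → seg 0, τ=3/2; S=-3+25/12·τ+0·τ²+-1/12·τ³=-5/32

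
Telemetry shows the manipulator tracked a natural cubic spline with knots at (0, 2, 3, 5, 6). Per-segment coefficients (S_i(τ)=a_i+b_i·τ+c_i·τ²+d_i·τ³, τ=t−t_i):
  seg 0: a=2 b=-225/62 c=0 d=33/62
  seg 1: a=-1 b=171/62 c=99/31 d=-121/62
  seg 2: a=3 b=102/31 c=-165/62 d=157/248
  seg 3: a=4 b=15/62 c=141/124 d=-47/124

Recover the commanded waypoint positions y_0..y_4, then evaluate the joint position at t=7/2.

y_0=2 y_1=-1 y_2=3 y_3=4 y_4=5
S(7/2) = 8053/1984

y_0 = S_0(0) = a_0 = 2
y_1 = S_1(0) = a_1 = -1
y_2 = S_2(0) = a_2 = 3
y_3 = S_3(0) = a_3 = 4
y_4 = S_3(1) = 5
t_q=7/2 is in segment 2 (τ=1/2); S_2(τ)=8053/1984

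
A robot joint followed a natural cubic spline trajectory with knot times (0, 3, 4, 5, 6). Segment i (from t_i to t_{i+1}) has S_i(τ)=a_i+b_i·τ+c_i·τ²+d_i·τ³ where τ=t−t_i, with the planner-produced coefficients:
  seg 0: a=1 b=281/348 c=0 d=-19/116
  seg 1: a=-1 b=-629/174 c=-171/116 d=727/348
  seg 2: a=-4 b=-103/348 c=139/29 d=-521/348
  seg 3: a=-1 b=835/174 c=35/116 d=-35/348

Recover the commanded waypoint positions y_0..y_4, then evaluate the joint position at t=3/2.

y_0=1 y_1=-1 y_2=-4 y_3=-1 y_4=4
S(3/2) = 1539/928

y_0 = S_0(0) = a_0 = 1
y_1 = S_1(0) = a_1 = -1
y_2 = S_2(0) = a_2 = -4
y_3 = S_3(0) = a_3 = -1
y_4 = S_3(1) = 4
t_q=3/2 is in segment 0 (τ=3/2); S_0(τ)=1539/928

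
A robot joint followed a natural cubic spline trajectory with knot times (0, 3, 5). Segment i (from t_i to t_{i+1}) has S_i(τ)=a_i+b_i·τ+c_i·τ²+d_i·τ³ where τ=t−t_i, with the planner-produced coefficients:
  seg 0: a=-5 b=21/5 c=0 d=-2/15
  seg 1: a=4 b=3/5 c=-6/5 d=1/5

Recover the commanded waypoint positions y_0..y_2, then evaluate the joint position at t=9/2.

y_0 = S_0(0) = a_0 = -5
y_1 = S_1(0) = a_1 = 4
y_2 = S_1(2) = 2
t_q=9/2 is in segment 1 (τ=3/2); S_1(τ)=23/8

y_0=-5 y_1=4 y_2=2
S(9/2) = 23/8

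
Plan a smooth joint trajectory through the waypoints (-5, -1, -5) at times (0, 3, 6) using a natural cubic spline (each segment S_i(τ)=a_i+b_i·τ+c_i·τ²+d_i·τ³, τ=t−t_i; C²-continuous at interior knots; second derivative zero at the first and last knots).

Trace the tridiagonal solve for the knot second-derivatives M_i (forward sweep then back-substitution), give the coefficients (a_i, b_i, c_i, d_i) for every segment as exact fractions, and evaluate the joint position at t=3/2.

  seg 0: a=-5 b=2 c=0 d=-2/27
  seg 1: a=-1 b=0 c=-2/3 d=2/27
S(3/2) = -9/4

Δ: Δ0=4/3, Δ1=-4/3
row 1: diag=12, rhs=-16; c'=1/4, d'=-4/3
back: M1=-4/3
M: M0=0, M1=-4/3, M2=0
seg 0: a=-5, c=M0/2=0, d=(M1−M0)/(6·3)=-2/27, b=Δ0−h0·(2M0+M1)/6=2
seg 1: a=-1, c=M1/2=-2/3, d=(M2−M1)/(6·3)=2/27, b=Δ1−h1·(2M1+M2)/6=0
t_q=3/2 → seg 0, τ=3/2; S=-5+2·τ+0·τ²+-2/27·τ³=-9/4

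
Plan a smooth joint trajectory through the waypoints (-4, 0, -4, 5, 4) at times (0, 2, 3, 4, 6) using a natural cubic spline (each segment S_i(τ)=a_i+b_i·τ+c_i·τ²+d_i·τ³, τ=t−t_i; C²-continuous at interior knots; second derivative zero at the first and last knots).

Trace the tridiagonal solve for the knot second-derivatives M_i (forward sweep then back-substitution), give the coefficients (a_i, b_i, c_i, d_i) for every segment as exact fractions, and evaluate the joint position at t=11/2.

Δ: Δ0=2, Δ1=-4, Δ2=9, Δ3=-1/2
row 1: diag=6, rhs=-36; c'=1/6, d'=-6
row 2: denom=4−1·1/6=23/6; d'=(78−1·-6)/(23/6)=504/23
row 3: denom=6−1·6/23=132/23; d'=(-57−1·504/23)/(132/23)=-55/4
back: M3=-55/4
back: M2=504/23−6/23·-55/4=51/2
back: M1=-6−1/6·51/2=-41/4
M: M0=0, M1=-41/4, M2=51/2, M3=-55/4, M4=0
seg 0: a=-4, c=M0/2=0, d=(M1−M0)/(6·2)=-41/48, b=Δ0−h0·(2M0+M1)/6=65/12
seg 1: a=0, c=M1/2=-41/8, d=(M2−M1)/(6·1)=143/24, b=Δ1−h1·(2M1+M2)/6=-29/6
seg 2: a=-4, c=M2/2=51/4, d=(M3−M2)/(6·1)=-157/24, b=Δ2−h2·(2M2+M3)/6=67/24
seg 3: a=5, c=M3/2=-55/8, d=(M4−M3)/(6·2)=55/48, b=Δ3−h3·(2M3+M4)/6=26/3
t_q=11/2 → seg 3, τ=3/2; S=5+26/3·τ+-55/8·τ²+55/48·τ³=819/128

  seg 0: a=-4 b=65/12 c=0 d=-41/48
  seg 1: a=0 b=-29/6 c=-41/8 d=143/24
  seg 2: a=-4 b=67/24 c=51/4 d=-157/24
  seg 3: a=5 b=26/3 c=-55/8 d=55/48
S(11/2) = 819/128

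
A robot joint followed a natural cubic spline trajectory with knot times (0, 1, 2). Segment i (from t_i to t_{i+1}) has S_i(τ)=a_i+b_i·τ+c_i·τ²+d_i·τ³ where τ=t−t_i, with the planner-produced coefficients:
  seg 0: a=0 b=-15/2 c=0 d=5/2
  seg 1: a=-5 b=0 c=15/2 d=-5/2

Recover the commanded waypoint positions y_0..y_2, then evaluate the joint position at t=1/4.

y_0 = S_0(0) = a_0 = 0
y_1 = S_1(0) = a_1 = -5
y_2 = S_1(1) = 0
t_q=1/4 is in segment 0 (τ=1/4); S_0(τ)=-235/128

y_0=0 y_1=-5 y_2=0
S(1/4) = -235/128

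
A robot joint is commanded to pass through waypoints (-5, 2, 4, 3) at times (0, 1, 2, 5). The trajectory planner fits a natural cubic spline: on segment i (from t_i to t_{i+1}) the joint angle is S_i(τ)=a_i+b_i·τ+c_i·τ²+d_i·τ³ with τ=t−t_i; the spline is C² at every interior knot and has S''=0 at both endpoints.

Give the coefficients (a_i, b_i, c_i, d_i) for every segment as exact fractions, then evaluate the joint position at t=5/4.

Δ: Δ0=7, Δ1=2, Δ2=-1/3
row 1: diag=4, rhs=-30; c'=1/4, d'=-15/2
row 2: denom=8−1·1/4=31/4; d'=(-14−1·-15/2)/(31/4)=-26/31
back: M2=-26/31
back: M1=-15/2−1/4·-26/31=-226/31
M: M0=0, M1=-226/31, M2=-26/31, M3=0
seg 0: a=-5, c=M0/2=0, d=(M1−M0)/(6·1)=-113/93, b=Δ0−h0·(2M0+M1)/6=764/93
seg 1: a=2, c=M1/2=-113/31, d=(M2−M1)/(6·1)=100/93, b=Δ1−h1·(2M1+M2)/6=425/93
seg 2: a=4, c=M2/2=-13/31, d=(M3−M2)/(6·3)=13/279, b=Δ2−h2·(2M2+M3)/6=47/93
t_q=5/4 → seg 1, τ=1/4; S=2+425/93·τ+-113/31·τ²+100/93·τ³=727/248

  seg 0: a=-5 b=764/93 c=0 d=-113/93
  seg 1: a=2 b=425/93 c=-113/31 d=100/93
  seg 2: a=4 b=47/93 c=-13/31 d=13/279
S(5/4) = 727/248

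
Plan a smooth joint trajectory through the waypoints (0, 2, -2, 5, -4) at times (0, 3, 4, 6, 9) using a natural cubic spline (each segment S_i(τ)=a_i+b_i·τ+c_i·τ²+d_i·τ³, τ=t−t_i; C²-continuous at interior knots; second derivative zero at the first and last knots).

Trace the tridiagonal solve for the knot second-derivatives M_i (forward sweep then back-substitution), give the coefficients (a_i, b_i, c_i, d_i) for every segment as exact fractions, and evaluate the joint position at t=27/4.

Δ: Δ0=2/3, Δ1=-4, Δ2=7/2, Δ3=-3
row 1: diag=8, rhs=-28; c'=1/8, d'=-7/2
row 2: denom=6−1·1/8=47/8; d'=(45−1·-7/2)/(47/8)=388/47
row 3: denom=10−2·16/47=438/47; d'=(-39−2·388/47)/(438/47)=-2609/438
back: M3=-2609/438
back: M2=388/47−16/47·-2609/438=2252/219
back: M1=-7/2−1/8·2252/219=-1048/219
M: M0=0, M1=-1048/219, M2=2252/219, M3=-2609/438, M4=0
seg 0: a=0, c=M0/2=0, d=(M1−M0)/(6·3)=-524/1971, b=Δ0−h0·(2M0+M1)/6=670/219
seg 1: a=2, c=M1/2=-524/219, d=(M2−M1)/(6·1)=550/219, b=Δ1−h1·(2M1+M2)/6=-902/219
seg 2: a=-2, c=M2/2=1126/219, d=(M3−M2)/(6·2)=-2371/1752, b=Δ2−h2·(2M2+M3)/6=-100/73
seg 3: a=5, c=M3/2=-2609/876, d=(M4−M3)/(6·3)=2609/7884, b=Δ3−h3·(2M3+M4)/6=1295/438
t_q=27/4 → seg 3, τ=3/4; S=5+1295/438·τ+-2609/876·τ²+2609/7884·τ³=106181/18688

  seg 0: a=0 b=670/219 c=0 d=-524/1971
  seg 1: a=2 b=-902/219 c=-524/219 d=550/219
  seg 2: a=-2 b=-100/73 c=1126/219 d=-2371/1752
  seg 3: a=5 b=1295/438 c=-2609/876 d=2609/7884
S(27/4) = 106181/18688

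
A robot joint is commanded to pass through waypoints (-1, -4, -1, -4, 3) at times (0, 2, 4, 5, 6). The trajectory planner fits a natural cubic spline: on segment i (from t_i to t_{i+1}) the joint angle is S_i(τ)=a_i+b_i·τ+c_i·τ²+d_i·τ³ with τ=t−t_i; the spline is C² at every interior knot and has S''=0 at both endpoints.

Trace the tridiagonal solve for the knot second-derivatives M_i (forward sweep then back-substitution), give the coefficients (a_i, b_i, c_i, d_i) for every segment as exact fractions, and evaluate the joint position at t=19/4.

  seg 0: a=-1 b=-251/84 c=0 d=125/336
  seg 1: a=-4 b=31/21 c=125/56 d=-373/336
  seg 2: a=-1 b=-35/12 c=-31/7 d=365/84
  seg 3: a=-4 b=53/42 c=241/28 d=-241/84
S(19/4) = -6891/1792

Δ: Δ0=-3/2, Δ1=3/2, Δ2=-3, Δ3=7
row 1: diag=8, rhs=18; c'=1/4, d'=9/4
row 2: denom=6−2·1/4=11/2; d'=(-27−2·9/4)/(11/2)=-63/11
row 3: denom=4−1·2/11=42/11; d'=(60−1·-63/11)/(42/11)=241/14
back: M3=241/14
back: M2=-63/11−2/11·241/14=-62/7
back: M1=9/4−1/4·-62/7=125/28
M: M0=0, M1=125/28, M2=-62/7, M3=241/14, M4=0
seg 0: a=-1, c=M0/2=0, d=(M1−M0)/(6·2)=125/336, b=Δ0−h0·(2M0+M1)/6=-251/84
seg 1: a=-4, c=M1/2=125/56, d=(M2−M1)/(6·2)=-373/336, b=Δ1−h1·(2M1+M2)/6=31/21
seg 2: a=-1, c=M2/2=-31/7, d=(M3−M2)/(6·1)=365/84, b=Δ2−h2·(2M2+M3)/6=-35/12
seg 3: a=-4, c=M3/2=241/28, d=(M4−M3)/(6·1)=-241/84, b=Δ3−h3·(2M3+M4)/6=53/42
t_q=19/4 → seg 2, τ=3/4; S=-1+-35/12·τ+-31/7·τ²+365/84·τ³=-6891/1792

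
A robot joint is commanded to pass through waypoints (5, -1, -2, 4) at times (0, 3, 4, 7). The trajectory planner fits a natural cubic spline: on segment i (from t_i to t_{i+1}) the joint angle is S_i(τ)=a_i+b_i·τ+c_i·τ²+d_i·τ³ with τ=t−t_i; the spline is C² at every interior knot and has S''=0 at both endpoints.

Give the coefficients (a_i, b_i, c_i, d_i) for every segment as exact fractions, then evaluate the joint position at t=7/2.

Δ: Δ0=-2, Δ1=-1, Δ2=2
row 1: diag=8, rhs=6; c'=1/8, d'=3/4
row 2: denom=8−1·1/8=63/8; d'=(18−1·3/4)/(63/8)=46/21
back: M2=46/21
back: M1=3/4−1/8·46/21=10/21
M: M0=0, M1=10/21, M2=46/21, M3=0
seg 0: a=5, c=M0/2=0, d=(M1−M0)/(6·3)=5/189, b=Δ0−h0·(2M0+M1)/6=-47/21
seg 1: a=-1, c=M1/2=5/21, d=(M2−M1)/(6·1)=2/7, b=Δ1−h1·(2M1+M2)/6=-32/21
seg 2: a=-2, c=M2/2=23/21, d=(M3−M2)/(6·3)=-23/189, b=Δ2−h2·(2M2+M3)/6=-4/21
t_q=7/2 → seg 1, τ=1/2; S=-1+-32/21·τ+5/21·τ²+2/7·τ³=-5/3

  seg 0: a=5 b=-47/21 c=0 d=5/189
  seg 1: a=-1 b=-32/21 c=5/21 d=2/7
  seg 2: a=-2 b=-4/21 c=23/21 d=-23/189
S(7/2) = -5/3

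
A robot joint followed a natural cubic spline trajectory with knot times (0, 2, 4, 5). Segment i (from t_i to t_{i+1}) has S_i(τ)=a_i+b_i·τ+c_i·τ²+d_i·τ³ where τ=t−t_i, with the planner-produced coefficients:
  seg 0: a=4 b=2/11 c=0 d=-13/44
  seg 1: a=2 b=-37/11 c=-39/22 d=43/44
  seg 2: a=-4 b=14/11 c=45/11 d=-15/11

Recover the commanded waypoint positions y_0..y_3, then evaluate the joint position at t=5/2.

y_0=4 y_1=2 y_2=-4 y_3=0
S(5/2) = -1/352

y_0 = S_0(0) = a_0 = 4
y_1 = S_1(0) = a_1 = 2
y_2 = S_2(0) = a_2 = -4
y_3 = S_2(1) = 0
t_q=5/2 is in segment 1 (τ=1/2); S_1(τ)=-1/352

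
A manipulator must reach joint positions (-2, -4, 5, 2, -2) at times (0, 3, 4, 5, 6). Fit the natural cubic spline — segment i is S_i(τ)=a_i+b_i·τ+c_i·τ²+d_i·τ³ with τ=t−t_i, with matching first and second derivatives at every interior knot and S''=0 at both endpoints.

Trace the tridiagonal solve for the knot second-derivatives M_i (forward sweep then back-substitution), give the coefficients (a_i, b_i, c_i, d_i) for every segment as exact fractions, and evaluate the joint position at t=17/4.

  seg 0: a=-2 b=-490/87 c=0 d=16/29
  seg 1: a=-4 b=806/87 c=144/29 d=-455/87
  seg 2: a=5 b=305/87 c=-311/29 d=367/87
  seg 3: a=2 b=-460/87 c=56/29 d=-56/87
S(17/4) = 9785/1856

Δ: Δ0=-2/3, Δ1=9, Δ2=-3, Δ3=-4
row 1: diag=8, rhs=58; c'=1/8, d'=29/4
row 2: denom=4−1·1/8=31/8; d'=(-72−1·29/4)/(31/8)=-634/31
row 3: denom=4−1·8/31=116/31; d'=(-6−1·-634/31)/(116/31)=112/29
back: M3=112/29
back: M2=-634/31−8/31·112/29=-622/29
back: M1=29/4−1/8·-622/29=288/29
M: M0=0, M1=288/29, M2=-622/29, M3=112/29, M4=0
seg 0: a=-2, c=M0/2=0, d=(M1−M0)/(6·3)=16/29, b=Δ0−h0·(2M0+M1)/6=-490/87
seg 1: a=-4, c=M1/2=144/29, d=(M2−M1)/(6·1)=-455/87, b=Δ1−h1·(2M1+M2)/6=806/87
seg 2: a=5, c=M2/2=-311/29, d=(M3−M2)/(6·1)=367/87, b=Δ2−h2·(2M2+M3)/6=305/87
seg 3: a=2, c=M3/2=56/29, d=(M4−M3)/(6·1)=-56/87, b=Δ3−h3·(2M3+M4)/6=-460/87
t_q=17/4 → seg 2, τ=1/4; S=5+305/87·τ+-311/29·τ²+367/87·τ³=9785/1856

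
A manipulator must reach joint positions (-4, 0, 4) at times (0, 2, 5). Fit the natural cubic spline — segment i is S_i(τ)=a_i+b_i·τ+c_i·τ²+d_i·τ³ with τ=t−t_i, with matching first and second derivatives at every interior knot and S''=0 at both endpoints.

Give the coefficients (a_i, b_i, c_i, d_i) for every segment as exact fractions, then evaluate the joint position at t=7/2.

Δ: Δ0=2, Δ1=4/3
row 1: diag=10, rhs=-4; c'=3/10, d'=-2/5
back: M1=-2/5
M: M0=0, M1=-2/5, M2=0
seg 0: a=-4, c=M0/2=0, d=(M1−M0)/(6·2)=-1/30, b=Δ0−h0·(2M0+M1)/6=32/15
seg 1: a=0, c=M1/2=-1/5, d=(M2−M1)/(6·3)=1/45, b=Δ1−h1·(2M1+M2)/6=26/15
t_q=7/2 → seg 1, τ=3/2; S=0+26/15·τ+-1/5·τ²+1/45·τ³=89/40

  seg 0: a=-4 b=32/15 c=0 d=-1/30
  seg 1: a=0 b=26/15 c=-1/5 d=1/45
S(7/2) = 89/40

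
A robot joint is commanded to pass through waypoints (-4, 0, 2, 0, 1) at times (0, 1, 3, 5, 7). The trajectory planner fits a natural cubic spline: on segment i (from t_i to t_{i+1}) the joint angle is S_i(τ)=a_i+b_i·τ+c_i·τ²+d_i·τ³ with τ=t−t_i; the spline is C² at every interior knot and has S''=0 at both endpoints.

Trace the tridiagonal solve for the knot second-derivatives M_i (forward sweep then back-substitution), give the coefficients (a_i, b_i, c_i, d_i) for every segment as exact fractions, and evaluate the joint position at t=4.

Δ: Δ0=4, Δ1=1, Δ2=-1, Δ3=1/2
row 1: diag=6, rhs=-18; c'=1/3, d'=-3
row 2: denom=8−2·1/3=22/3; d'=(-12−2·-3)/(22/3)=-9/11
row 3: denom=8−2·3/11=82/11; d'=(9−2·-9/11)/(82/11)=117/82
back: M3=117/82
back: M2=-9/11−3/11·117/82=-99/82
back: M1=-3−1/3·-99/82=-213/82
M: M0=0, M1=-213/82, M2=-99/82, M3=117/82, M4=0
seg 0: a=-4, c=M0/2=0, d=(M1−M0)/(6·1)=-71/164, b=Δ0−h0·(2M0+M1)/6=727/164
seg 1: a=0, c=M1/2=-213/164, d=(M2−M1)/(6·2)=19/164, b=Δ1−h1·(2M1+M2)/6=257/82
seg 2: a=2, c=M2/2=-99/164, d=(M3−M2)/(6·2)=9/41, b=Δ2−h2·(2M2+M3)/6=-55/82
seg 3: a=0, c=M3/2=117/164, d=(M4−M3)/(6·2)=-39/328, b=Δ3−h3·(2M3+M4)/6=-37/82
t_q=4 → seg 2, τ=1; S=2+-55/82·τ+-99/164·τ²+9/41·τ³=155/164

  seg 0: a=-4 b=727/164 c=0 d=-71/164
  seg 1: a=0 b=257/82 c=-213/164 d=19/164
  seg 2: a=2 b=-55/82 c=-99/164 d=9/41
  seg 3: a=0 b=-37/82 c=117/164 d=-39/328
S(4) = 155/164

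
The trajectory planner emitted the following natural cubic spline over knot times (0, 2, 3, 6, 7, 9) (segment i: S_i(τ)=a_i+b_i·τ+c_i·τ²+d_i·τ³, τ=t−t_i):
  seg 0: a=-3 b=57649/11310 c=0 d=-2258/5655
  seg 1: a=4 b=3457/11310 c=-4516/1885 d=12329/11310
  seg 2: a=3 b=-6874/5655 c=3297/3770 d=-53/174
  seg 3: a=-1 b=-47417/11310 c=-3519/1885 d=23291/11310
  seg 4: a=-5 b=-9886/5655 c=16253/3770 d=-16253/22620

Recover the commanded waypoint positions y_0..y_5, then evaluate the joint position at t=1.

y_0 = S_0(0) = a_0 = -3
y_1 = S_1(0) = a_1 = 4
y_2 = S_2(0) = a_2 = 3
y_3 = S_3(0) = a_3 = -1
y_4 = S_4(0) = a_4 = -5
y_5 = S_4(2) = 3
t_q=1 is in segment 0 (τ=1); S_0(τ)=6401/3770

y_0=-3 y_1=4 y_2=3 y_3=-1 y_4=-5 y_5=3
S(1) = 6401/3770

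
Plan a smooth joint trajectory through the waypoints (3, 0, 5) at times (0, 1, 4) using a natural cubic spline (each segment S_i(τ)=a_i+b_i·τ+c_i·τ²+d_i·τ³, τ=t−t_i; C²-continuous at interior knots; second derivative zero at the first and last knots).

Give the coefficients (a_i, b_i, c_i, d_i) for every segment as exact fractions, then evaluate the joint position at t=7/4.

Δ: Δ0=-3, Δ1=5/3
row 1: diag=8, rhs=28; c'=3/8, d'=7/2
back: M1=7/2
M: M0=0, M1=7/2, M2=0
seg 0: a=3, c=M0/2=0, d=(M1−M0)/(6·1)=7/12, b=Δ0−h0·(2M0+M1)/6=-43/12
seg 1: a=0, c=M1/2=7/4, d=(M2−M1)/(6·3)=-7/36, b=Δ1−h1·(2M1+M2)/6=-11/6
t_q=7/4 → seg 1, τ=3/4; S=0+-11/6·τ+7/4·τ²+-7/36·τ³=-121/256

  seg 0: a=3 b=-43/12 c=0 d=7/12
  seg 1: a=0 b=-11/6 c=7/4 d=-7/36
S(7/4) = -121/256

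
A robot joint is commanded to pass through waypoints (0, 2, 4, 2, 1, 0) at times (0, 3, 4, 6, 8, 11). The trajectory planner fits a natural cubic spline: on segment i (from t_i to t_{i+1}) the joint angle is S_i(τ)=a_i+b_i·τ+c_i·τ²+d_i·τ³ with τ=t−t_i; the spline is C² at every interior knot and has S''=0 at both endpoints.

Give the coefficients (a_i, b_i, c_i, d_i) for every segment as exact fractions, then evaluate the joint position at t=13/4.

  seg 0: a=0 b=-52/813 c=0 d=22/271
  seg 1: a=2 b=1730/813 c=198/271 d=-698/813
  seg 2: a=4 b=824/813 c=-500/271 d=1363/3252
  seg 3: a=2 b=-1087/813 c=363/542 d=-817/6504
  seg 4: a=1 b=-269/1626 c=-91/1084 d=91/9756
S(13/4) = 22237/8672

Δ: Δ0=2/3, Δ1=2, Δ2=-1, Δ3=-1/2, Δ4=-1/3
row 1: diag=8, rhs=8; c'=1/8, d'=1
row 2: denom=6−1·1/8=47/8; d'=(-18−1·1)/(47/8)=-152/47
row 3: denom=8−2·16/47=344/47; d'=(3−2·-152/47)/(344/47)=445/344
row 4: denom=10−2·47/172=813/86; d'=(1−2·445/344)/(813/86)=-91/542
back: M4=-91/542
back: M3=445/344−47/172·-91/542=363/271
back: M2=-152/47−16/47·363/271=-1000/271
back: M1=1−1/8·-1000/271=396/271
M: M0=0, M1=396/271, M2=-1000/271, M3=363/271, M4=-91/542, M5=0
seg 0: a=0, c=M0/2=0, d=(M1−M0)/(6·3)=22/271, b=Δ0−h0·(2M0+M1)/6=-52/813
seg 1: a=2, c=M1/2=198/271, d=(M2−M1)/(6·1)=-698/813, b=Δ1−h1·(2M1+M2)/6=1730/813
seg 2: a=4, c=M2/2=-500/271, d=(M3−M2)/(6·2)=1363/3252, b=Δ2−h2·(2M2+M3)/6=824/813
seg 3: a=2, c=M3/2=363/542, d=(M4−M3)/(6·2)=-817/6504, b=Δ3−h3·(2M3+M4)/6=-1087/813
seg 4: a=1, c=M4/2=-91/1084, d=(M5−M4)/(6·3)=91/9756, b=Δ4−h4·(2M4+M5)/6=-269/1626
t_q=13/4 → seg 1, τ=1/4; S=2+1730/813·τ+198/271·τ²+-698/813·τ³=22237/8672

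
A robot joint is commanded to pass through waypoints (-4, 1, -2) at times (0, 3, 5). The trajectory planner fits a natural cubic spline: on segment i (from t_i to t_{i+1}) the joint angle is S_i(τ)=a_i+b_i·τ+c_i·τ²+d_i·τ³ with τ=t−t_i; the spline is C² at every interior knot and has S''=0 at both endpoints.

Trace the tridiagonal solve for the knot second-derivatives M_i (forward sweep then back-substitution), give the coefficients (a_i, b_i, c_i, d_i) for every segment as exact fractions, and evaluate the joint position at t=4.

  seg 0: a=-4 b=157/60 c=0 d=-19/180
  seg 1: a=1 b=-7/30 c=-19/20 d=19/120
S(4) = -1/40

Δ: Δ0=5/3, Δ1=-3/2
row 1: diag=10, rhs=-19; c'=1/5, d'=-19/10
back: M1=-19/10
M: M0=0, M1=-19/10, M2=0
seg 0: a=-4, c=M0/2=0, d=(M1−M0)/(6·3)=-19/180, b=Δ0−h0·(2M0+M1)/6=157/60
seg 1: a=1, c=M1/2=-19/20, d=(M2−M1)/(6·2)=19/120, b=Δ1−h1·(2M1+M2)/6=-7/30
t_q=4 → seg 1, τ=1; S=1+-7/30·τ+-19/20·τ²+19/120·τ³=-1/40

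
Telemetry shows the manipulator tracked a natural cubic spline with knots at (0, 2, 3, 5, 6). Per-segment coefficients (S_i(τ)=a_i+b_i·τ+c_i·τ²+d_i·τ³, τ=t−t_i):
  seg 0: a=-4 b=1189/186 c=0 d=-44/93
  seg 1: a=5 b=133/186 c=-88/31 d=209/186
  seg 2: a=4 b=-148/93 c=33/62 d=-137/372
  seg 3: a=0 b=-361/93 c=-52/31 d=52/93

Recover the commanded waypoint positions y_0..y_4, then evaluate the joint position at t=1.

y_0=-4 y_1=5 y_2=4 y_3=0 y_4=-5
S(1) = 119/62

y_0 = S_0(0) = a_0 = -4
y_1 = S_1(0) = a_1 = 5
y_2 = S_2(0) = a_2 = 4
y_3 = S_3(0) = a_3 = 0
y_4 = S_3(1) = -5
t_q=1 is in segment 0 (τ=1); S_0(τ)=119/62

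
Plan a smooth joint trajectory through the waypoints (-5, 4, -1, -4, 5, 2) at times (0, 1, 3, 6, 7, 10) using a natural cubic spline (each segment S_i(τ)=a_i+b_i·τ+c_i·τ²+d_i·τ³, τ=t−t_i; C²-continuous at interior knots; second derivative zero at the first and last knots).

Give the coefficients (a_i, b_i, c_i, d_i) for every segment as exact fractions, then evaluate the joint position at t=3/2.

Δ: Δ0=9, Δ1=-5/2, Δ2=-1, Δ3=9, Δ4=-1
row 1: diag=6, rhs=-69; c'=1/3, d'=-23/2
row 2: denom=10−2·1/3=28/3; d'=(9−2·-23/2)/(28/3)=24/7
row 3: denom=8−3·9/28=197/28; d'=(60−3·24/7)/(197/28)=1392/197
row 4: denom=8−1·28/197=1548/197; d'=(-60−1·1392/197)/(1548/197)=-367/43
back: M4=-367/43
back: M3=1392/197−28/197·-367/43=356/43
back: M2=24/7−9/28·356/43=33/43
back: M1=-23/2−1/3·33/43=-1011/86
M: M0=0, M1=-1011/86, M2=33/43, M3=356/43, M4=-367/43, M5=0
seg 0: a=-5, c=M0/2=0, d=(M1−M0)/(6·1)=-337/172, b=Δ0−h0·(2M0+M1)/6=1885/172
seg 1: a=4, c=M1/2=-1011/172, d=(M2−M1)/(6·2)=359/344, b=Δ1−h1·(2M1+M2)/6=437/86
seg 2: a=-1, c=M2/2=33/86, d=(M3−M2)/(6·3)=323/774, b=Δ2−h2·(2M2+M3)/6=-254/43
seg 3: a=-4, c=M3/2=178/43, d=(M4−M3)/(6·1)=-241/86, b=Δ3−h3·(2M3+M4)/6=659/86
seg 4: a=5, c=M4/2=-367/86, d=(M5−M4)/(6·3)=367/774, b=Δ4−h4·(2M4+M5)/6=324/43
t_q=3/2 → seg 1, τ=1/2; S=4+437/86·τ+-1011/172·τ²+359/344·τ³=14315/2752

  seg 0: a=-5 b=1885/172 c=0 d=-337/172
  seg 1: a=4 b=437/86 c=-1011/172 d=359/344
  seg 2: a=-1 b=-254/43 c=33/86 d=323/774
  seg 3: a=-4 b=659/86 c=178/43 d=-241/86
  seg 4: a=5 b=324/43 c=-367/86 d=367/774
S(3/2) = 14315/2752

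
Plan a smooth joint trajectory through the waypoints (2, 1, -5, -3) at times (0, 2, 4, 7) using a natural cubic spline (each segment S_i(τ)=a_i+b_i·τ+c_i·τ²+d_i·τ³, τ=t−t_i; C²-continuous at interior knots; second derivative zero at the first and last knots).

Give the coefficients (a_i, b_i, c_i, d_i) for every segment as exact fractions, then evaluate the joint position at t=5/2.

Δ: Δ0=-1/2, Δ1=-3, Δ2=2/3
row 1: diag=8, rhs=-15; c'=1/4, d'=-15/8
row 2: denom=10−2·1/4=19/2; d'=(22−2·-15/8)/(19/2)=103/38
back: M2=103/38
back: M1=-15/8−1/4·103/38=-97/38
M: M0=0, M1=-97/38, M2=103/38, M3=0
seg 0: a=2, c=M0/2=0, d=(M1−M0)/(6·2)=-97/456, b=Δ0−h0·(2M0+M1)/6=20/57
seg 1: a=1, c=M1/2=-97/76, d=(M2−M1)/(6·2)=25/57, b=Δ1−h1·(2M1+M2)/6=-251/114
seg 2: a=-5, c=M2/2=103/76, d=(M3−M2)/(6·3)=-103/684, b=Δ2−h2·(2M2+M3)/6=-233/114
t_q=5/2 → seg 1, τ=1/2; S=1+-251/114·τ+-97/76·τ²+25/57·τ³=-111/304

  seg 0: a=2 b=20/57 c=0 d=-97/456
  seg 1: a=1 b=-251/114 c=-97/76 d=25/57
  seg 2: a=-5 b=-233/114 c=103/76 d=-103/684
S(5/2) = -111/304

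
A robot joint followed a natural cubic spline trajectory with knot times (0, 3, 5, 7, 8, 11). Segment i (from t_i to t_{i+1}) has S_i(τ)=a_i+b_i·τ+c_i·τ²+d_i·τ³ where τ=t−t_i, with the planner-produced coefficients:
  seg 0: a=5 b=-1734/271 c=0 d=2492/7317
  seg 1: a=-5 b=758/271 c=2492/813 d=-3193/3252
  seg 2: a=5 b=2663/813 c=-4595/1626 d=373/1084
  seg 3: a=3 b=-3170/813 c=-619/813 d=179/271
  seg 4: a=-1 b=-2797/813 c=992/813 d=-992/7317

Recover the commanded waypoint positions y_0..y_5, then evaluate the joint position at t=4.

y_0 = S_0(0) = a_0 = 5
y_1 = S_1(0) = a_1 = -5
y_2 = S_2(0) = a_2 = 5
y_3 = S_3(0) = a_3 = 3
y_4 = S_4(0) = a_4 = -1
y_5 = S_4(3) = -4
t_q=4 is in segment 1 (τ=1); S_1(τ)=-389/3252

y_0=5 y_1=-5 y_2=5 y_3=3 y_4=-1 y_5=-4
S(4) = -389/3252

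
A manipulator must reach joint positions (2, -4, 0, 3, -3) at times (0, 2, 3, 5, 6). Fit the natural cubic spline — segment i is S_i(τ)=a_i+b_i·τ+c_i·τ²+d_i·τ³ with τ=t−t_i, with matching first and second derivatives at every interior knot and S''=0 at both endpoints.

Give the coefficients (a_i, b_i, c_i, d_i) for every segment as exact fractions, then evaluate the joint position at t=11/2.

  seg 0: a=2 b=-503/93 c=0 d=56/93
  seg 1: a=-4 b=169/93 c=112/31 d=-133/93
  seg 2: a=0 b=442/93 c=-21/31 d=-353/744
  seg 3: a=3 b=-679/186 c=-437/124 d=437/372
S(11/2) = 437/992

Δ: Δ0=-3, Δ1=4, Δ2=3/2, Δ3=-6
row 1: diag=6, rhs=42; c'=1/6, d'=7
row 2: denom=6−1·1/6=35/6; d'=(-15−1·7)/(35/6)=-132/35
row 3: denom=6−2·12/35=186/35; d'=(-45−2·-132/35)/(186/35)=-437/62
back: M3=-437/62
back: M2=-132/35−12/35·-437/62=-42/31
back: M1=7−1/6·-42/31=224/31
M: M0=0, M1=224/31, M2=-42/31, M3=-437/62, M4=0
seg 0: a=2, c=M0/2=0, d=(M1−M0)/(6·2)=56/93, b=Δ0−h0·(2M0+M1)/6=-503/93
seg 1: a=-4, c=M1/2=112/31, d=(M2−M1)/(6·1)=-133/93, b=Δ1−h1·(2M1+M2)/6=169/93
seg 2: a=0, c=M2/2=-21/31, d=(M3−M2)/(6·2)=-353/744, b=Δ2−h2·(2M2+M3)/6=442/93
seg 3: a=3, c=M3/2=-437/124, d=(M4−M3)/(6·1)=437/372, b=Δ3−h3·(2M3+M4)/6=-679/186
t_q=11/2 → seg 3, τ=1/2; S=3+-679/186·τ+-437/124·τ²+437/372·τ³=437/992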